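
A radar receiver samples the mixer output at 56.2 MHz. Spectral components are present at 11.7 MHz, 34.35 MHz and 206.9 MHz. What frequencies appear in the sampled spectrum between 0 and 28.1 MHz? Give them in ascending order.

11.7 MHz, 17.9 MHz, 21.85 MHz

fs/2 = 28.1 MHz.
11.7 MHz ≤ fs/2 = 28.1 MHz, passes unchanged.
34.35 MHz > fs/2 = 28.1 MHz, folds to fs − 34.35 MHz = 21.85 MHz.
206.9 MHz mod fs = 38.3 MHz.
38.3 MHz > fs/2 = 28.1 MHz, folds to fs − 38.3 MHz = 17.9 MHz.
Distinct values: {11.7 MHz, 17.9 MHz, 21.85 MHz}.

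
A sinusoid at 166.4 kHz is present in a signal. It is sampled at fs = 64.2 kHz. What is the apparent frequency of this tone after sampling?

166.4 kHz mod fs = 38 kHz.
38 kHz > fs/2 = 32.1 kHz, folds to fs − 38 kHz = 26.2 kHz.

26.2 kHz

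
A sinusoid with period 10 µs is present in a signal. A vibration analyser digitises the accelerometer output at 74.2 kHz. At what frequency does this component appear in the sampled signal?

T = 10 µs → f = 1/T = 100 kHz.
100 kHz mod fs = 25.8 kHz.
25.8 kHz ≤ fs/2 = 37.1 kHz, appears at 25.8 kHz.

25.8 kHz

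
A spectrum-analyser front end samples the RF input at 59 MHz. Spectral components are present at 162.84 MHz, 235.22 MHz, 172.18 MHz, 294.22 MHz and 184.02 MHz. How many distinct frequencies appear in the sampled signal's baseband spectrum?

4

fs/2 = 29.5 MHz.
162.84 MHz mod fs = 44.84 MHz.
44.84 MHz > fs/2 = 29.5 MHz, folds to fs − 44.84 MHz = 14.16 MHz.
235.22 MHz mod fs = 58.22 MHz.
58.22 MHz > fs/2 = 29.5 MHz, folds to fs − 58.22 MHz = 0.78 MHz.
172.18 MHz mod fs = 54.18 MHz.
54.18 MHz > fs/2 = 29.5 MHz, folds to fs − 54.18 MHz = 4.82 MHz.
294.22 MHz mod fs = 58.22 MHz.
58.22 MHz > fs/2 = 29.5 MHz, folds to fs − 58.22 MHz = 0.78 MHz.
184.02 MHz mod fs = 7.02 MHz.
7.02 MHz ≤ fs/2 = 29.5 MHz, appears at 7.02 MHz.
Distinct values: {0.78 MHz, 4.82 MHz, 7.02 MHz, 14.16 MHz} → 4.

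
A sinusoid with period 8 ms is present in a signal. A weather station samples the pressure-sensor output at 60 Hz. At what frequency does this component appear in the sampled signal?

T = 8 ms → f = 1/T = 125 Hz.
125 Hz mod fs = 5 Hz.
5 Hz ≤ fs/2 = 30 Hz, appears at 5 Hz.

5 Hz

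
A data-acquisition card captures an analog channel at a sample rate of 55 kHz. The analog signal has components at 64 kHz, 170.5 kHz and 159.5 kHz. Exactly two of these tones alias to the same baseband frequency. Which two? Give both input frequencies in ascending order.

159.5 kHz, 170.5 kHz

fs/2 = 27.5 kHz.
64 kHz mod fs = 9 kHz.
9 kHz ≤ fs/2 = 27.5 kHz, appears at 9 kHz.
170.5 kHz mod fs = 5.5 kHz.
5.5 kHz ≤ fs/2 = 27.5 kHz, appears at 5.5 kHz.
159.5 kHz mod fs = 49.5 kHz.
49.5 kHz > fs/2 = 27.5 kHz, folds to fs − 49.5 kHz = 5.5 kHz.
159.5 kHz and 170.5 kHz both map to 5.5 kHz.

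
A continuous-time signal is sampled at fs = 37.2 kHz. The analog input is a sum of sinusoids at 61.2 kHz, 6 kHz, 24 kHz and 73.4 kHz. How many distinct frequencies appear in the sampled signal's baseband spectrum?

3

fs/2 = 18.6 kHz.
61.2 kHz mod fs = 24 kHz.
24 kHz > fs/2 = 18.6 kHz, folds to fs − 24 kHz = 13.2 kHz.
6 kHz ≤ fs/2 = 18.6 kHz, passes unchanged.
24 kHz > fs/2 = 18.6 kHz, folds to fs − 24 kHz = 13.2 kHz.
73.4 kHz mod fs = 36.2 kHz.
36.2 kHz > fs/2 = 18.6 kHz, folds to fs − 36.2 kHz = 1 kHz.
Distinct values: {1 kHz, 6 kHz, 13.2 kHz} → 3.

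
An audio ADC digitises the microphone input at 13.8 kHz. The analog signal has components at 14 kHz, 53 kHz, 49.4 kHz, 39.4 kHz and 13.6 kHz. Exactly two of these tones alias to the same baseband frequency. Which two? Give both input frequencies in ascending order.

13.6 kHz, 14 kHz

fs/2 = 6.9 kHz.
14 kHz mod fs = 0.2 kHz.
0.2 kHz ≤ fs/2 = 6.9 kHz, appears at 0.2 kHz.
53 kHz mod fs = 11.6 kHz.
11.6 kHz > fs/2 = 6.9 kHz, folds to fs − 11.6 kHz = 2.2 kHz.
49.4 kHz mod fs = 8 kHz.
8 kHz > fs/2 = 6.9 kHz, folds to fs − 8 kHz = 5.8 kHz.
39.4 kHz mod fs = 11.8 kHz.
11.8 kHz > fs/2 = 6.9 kHz, folds to fs − 11.8 kHz = 2 kHz.
13.6 kHz > fs/2 = 6.9 kHz, folds to fs − 13.6 kHz = 0.2 kHz.
13.6 kHz and 14 kHz both map to 0.2 kHz.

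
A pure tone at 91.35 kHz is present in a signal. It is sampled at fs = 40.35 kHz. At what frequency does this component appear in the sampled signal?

91.35 kHz mod fs = 10.65 kHz.
10.65 kHz ≤ fs/2 = 20.175 kHz, appears at 10.65 kHz.

10.65 kHz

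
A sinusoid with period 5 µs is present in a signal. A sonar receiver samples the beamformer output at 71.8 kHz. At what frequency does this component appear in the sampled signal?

T = 5 µs → f = 1/T = 200 kHz.
200 kHz mod fs = 56.4 kHz.
56.4 kHz > fs/2 = 35.9 kHz, folds to fs − 56.4 kHz = 15.4 kHz.

15.4 kHz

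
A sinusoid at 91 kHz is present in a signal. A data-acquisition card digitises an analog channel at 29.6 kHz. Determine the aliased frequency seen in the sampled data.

2.2 kHz

91 kHz mod fs = 2.2 kHz.
2.2 kHz ≤ fs/2 = 14.8 kHz, appears at 2.2 kHz.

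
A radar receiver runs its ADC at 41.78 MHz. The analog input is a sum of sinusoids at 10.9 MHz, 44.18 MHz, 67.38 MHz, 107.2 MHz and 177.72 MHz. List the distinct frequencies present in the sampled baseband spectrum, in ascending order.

fs/2 = 20.89 MHz.
10.9 MHz ≤ fs/2 = 20.89 MHz, passes unchanged.
44.18 MHz mod fs = 2.4 MHz.
2.4 MHz ≤ fs/2 = 20.89 MHz, appears at 2.4 MHz.
67.38 MHz mod fs = 25.6 MHz.
25.6 MHz > fs/2 = 20.89 MHz, folds to fs − 25.6 MHz = 16.18 MHz.
107.2 MHz mod fs = 23.64 MHz.
23.64 MHz > fs/2 = 20.89 MHz, folds to fs − 23.64 MHz = 18.14 MHz.
177.72 MHz mod fs = 10.6 MHz.
10.6 MHz ≤ fs/2 = 20.89 MHz, appears at 10.6 MHz.
Distinct values: {2.4 MHz, 10.6 MHz, 10.9 MHz, 16.18 MHz, 18.14 MHz}.

2.4 MHz, 10.6 MHz, 10.9 MHz, 16.18 MHz, 18.14 MHz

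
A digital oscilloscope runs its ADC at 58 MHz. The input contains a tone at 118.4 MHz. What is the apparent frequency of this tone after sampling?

118.4 MHz mod fs = 2.4 MHz.
2.4 MHz ≤ fs/2 = 29 MHz, appears at 2.4 MHz.

2.4 MHz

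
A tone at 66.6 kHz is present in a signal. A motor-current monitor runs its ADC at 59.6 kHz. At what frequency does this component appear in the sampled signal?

7 kHz

66.6 kHz mod fs = 7 kHz.
7 kHz ≤ fs/2 = 29.8 kHz, appears at 7 kHz.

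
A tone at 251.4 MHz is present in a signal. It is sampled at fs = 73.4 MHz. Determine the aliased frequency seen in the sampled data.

251.4 MHz mod fs = 31.2 MHz.
31.2 MHz ≤ fs/2 = 36.7 MHz, appears at 31.2 MHz.

31.2 MHz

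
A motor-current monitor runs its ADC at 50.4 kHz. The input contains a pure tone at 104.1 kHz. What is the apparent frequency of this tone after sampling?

3.3 kHz

104.1 kHz mod fs = 3.3 kHz.
3.3 kHz ≤ fs/2 = 25.2 kHz, appears at 3.3 kHz.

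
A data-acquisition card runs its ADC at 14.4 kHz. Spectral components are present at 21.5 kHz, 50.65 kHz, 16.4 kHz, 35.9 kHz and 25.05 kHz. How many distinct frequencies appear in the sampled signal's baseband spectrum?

fs/2 = 7.2 kHz.
21.5 kHz mod fs = 7.1 kHz.
7.1 kHz ≤ fs/2 = 7.2 kHz, appears at 7.1 kHz.
50.65 kHz mod fs = 7.45 kHz.
7.45 kHz > fs/2 = 7.2 kHz, folds to fs − 7.45 kHz = 6.95 kHz.
16.4 kHz mod fs = 2 kHz.
2 kHz ≤ fs/2 = 7.2 kHz, appears at 2 kHz.
35.9 kHz mod fs = 7.1 kHz.
7.1 kHz ≤ fs/2 = 7.2 kHz, appears at 7.1 kHz.
25.05 kHz mod fs = 10.65 kHz.
10.65 kHz > fs/2 = 7.2 kHz, folds to fs − 10.65 kHz = 3.75 kHz.
Distinct values: {2 kHz, 3.75 kHz, 6.95 kHz, 7.1 kHz} → 4.

4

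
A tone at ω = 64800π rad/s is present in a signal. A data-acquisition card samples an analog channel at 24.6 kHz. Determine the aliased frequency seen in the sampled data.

7.8 kHz

ω = 64800π rad/s → f = ω/(2π) = 32400 Hz = 32.4 kHz.
32.4 kHz mod fs = 7.8 kHz.
7.8 kHz ≤ fs/2 = 12.3 kHz, appears at 7.8 kHz.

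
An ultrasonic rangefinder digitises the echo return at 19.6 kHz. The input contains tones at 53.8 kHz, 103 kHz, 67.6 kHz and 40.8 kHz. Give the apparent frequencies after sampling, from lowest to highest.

1.6 kHz, 5 kHz, 8.8 kHz

fs/2 = 9.8 kHz.
53.8 kHz mod fs = 14.6 kHz.
14.6 kHz > fs/2 = 9.8 kHz, folds to fs − 14.6 kHz = 5 kHz.
103 kHz mod fs = 5 kHz.
5 kHz ≤ fs/2 = 9.8 kHz, appears at 5 kHz.
67.6 kHz mod fs = 8.8 kHz.
8.8 kHz ≤ fs/2 = 9.8 kHz, appears at 8.8 kHz.
40.8 kHz mod fs = 1.6 kHz.
1.6 kHz ≤ fs/2 = 9.8 kHz, appears at 1.6 kHz.
Distinct values: {1.6 kHz, 5 kHz, 8.8 kHz}.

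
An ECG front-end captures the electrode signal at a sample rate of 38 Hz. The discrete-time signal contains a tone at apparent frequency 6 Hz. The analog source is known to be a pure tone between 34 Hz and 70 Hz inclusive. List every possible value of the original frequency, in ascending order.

44 Hz, 70 Hz

Frequencies that alias to 6 Hz are k·fs ± 6 Hz for integer k ≥ 0.
k=0: 6 Hz.
k=1: 32 Hz, 44 Hz.
k=2: 70 Hz, 82 Hz.
k=3: 108 Hz, 120 Hz.
Within [34 Hz, 70 Hz]: 44 Hz, 70 Hz.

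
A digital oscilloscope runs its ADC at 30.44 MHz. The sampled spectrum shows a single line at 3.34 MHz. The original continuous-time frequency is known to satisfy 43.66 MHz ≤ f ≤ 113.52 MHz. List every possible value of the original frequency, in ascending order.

Frequencies that alias to 3.34 MHz are k·fs ± 3.34 MHz for integer k ≥ 0.
k=0: 3.34 MHz.
k=1: 27.1 MHz, 33.78 MHz.
k=2: 57.54 MHz, 64.22 MHz.
k=3: 87.98 MHz, 94.66 MHz.
k=4: 118.42 MHz, 125.1 MHz.
Within [43.66 MHz, 113.52 MHz]: 57.54 MHz, 64.22 MHz, 87.98 MHz, 94.66 MHz.

57.54 MHz, 64.22 MHz, 87.98 MHz, 94.66 MHz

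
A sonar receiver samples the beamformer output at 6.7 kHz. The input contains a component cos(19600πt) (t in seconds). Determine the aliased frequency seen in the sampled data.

3.1 kHz

ω = 19600π rad/s → f = ω/(2π) = 9800 Hz = 9.8 kHz.
9.8 kHz mod fs = 3.1 kHz.
3.1 kHz ≤ fs/2 = 3.35 kHz, appears at 3.1 kHz.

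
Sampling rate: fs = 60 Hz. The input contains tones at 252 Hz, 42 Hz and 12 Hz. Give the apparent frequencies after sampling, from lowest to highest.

12 Hz, 18 Hz

fs/2 = 30 Hz.
252 Hz mod fs = 12 Hz.
12 Hz ≤ fs/2 = 30 Hz, appears at 12 Hz.
42 Hz > fs/2 = 30 Hz, folds to fs − 42 Hz = 18 Hz.
12 Hz ≤ fs/2 = 30 Hz, passes unchanged.
Distinct values: {12 Hz, 18 Hz}.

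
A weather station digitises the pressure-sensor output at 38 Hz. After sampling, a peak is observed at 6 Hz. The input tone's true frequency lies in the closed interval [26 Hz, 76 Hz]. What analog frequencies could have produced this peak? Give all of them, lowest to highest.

Frequencies that alias to 6 Hz are k·fs ± 6 Hz for integer k ≥ 0.
k=0: 6 Hz.
k=1: 32 Hz, 44 Hz.
k=2: 70 Hz, 82 Hz.
k=3: 108 Hz, 120 Hz.
Within [26 Hz, 76 Hz]: 32 Hz, 44 Hz, 70 Hz.

32 Hz, 44 Hz, 70 Hz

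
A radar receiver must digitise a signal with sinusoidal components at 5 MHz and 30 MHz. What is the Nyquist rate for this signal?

Highest-frequency component: 30 MHz.
Nyquist rate = 2 × 30 MHz = 60 MHz.

60 MHz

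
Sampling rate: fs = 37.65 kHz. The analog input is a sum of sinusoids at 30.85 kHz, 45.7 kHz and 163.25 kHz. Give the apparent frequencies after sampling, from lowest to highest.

6.8 kHz, 8.05 kHz, 12.65 kHz

fs/2 = 18.825 kHz.
30.85 kHz > fs/2 = 18.825 kHz, folds to fs − 30.85 kHz = 6.8 kHz.
45.7 kHz mod fs = 8.05 kHz.
8.05 kHz ≤ fs/2 = 18.825 kHz, appears at 8.05 kHz.
163.25 kHz mod fs = 12.65 kHz.
12.65 kHz ≤ fs/2 = 18.825 kHz, appears at 12.65 kHz.
Distinct values: {6.8 kHz, 8.05 kHz, 12.65 kHz}.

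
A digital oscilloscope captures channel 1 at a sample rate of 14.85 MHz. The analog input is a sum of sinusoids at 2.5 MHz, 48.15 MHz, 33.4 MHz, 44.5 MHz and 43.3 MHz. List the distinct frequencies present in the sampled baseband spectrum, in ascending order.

0.05 MHz, 1.25 MHz, 2.5 MHz, 3.6 MHz, 3.7 MHz

fs/2 = 7.425 MHz.
2.5 MHz ≤ fs/2 = 7.425 MHz, passes unchanged.
48.15 MHz mod fs = 3.6 MHz.
3.6 MHz ≤ fs/2 = 7.425 MHz, appears at 3.6 MHz.
33.4 MHz mod fs = 3.7 MHz.
3.7 MHz ≤ fs/2 = 7.425 MHz, appears at 3.7 MHz.
44.5 MHz mod fs = 14.8 MHz.
14.8 MHz > fs/2 = 7.425 MHz, folds to fs − 14.8 MHz = 0.05 MHz.
43.3 MHz mod fs = 13.6 MHz.
13.6 MHz > fs/2 = 7.425 MHz, folds to fs − 13.6 MHz = 1.25 MHz.
Distinct values: {0.05 MHz, 1.25 MHz, 2.5 MHz, 3.6 MHz, 3.7 MHz}.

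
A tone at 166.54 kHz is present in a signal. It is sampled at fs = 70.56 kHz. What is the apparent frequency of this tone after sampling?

25.42 kHz

166.54 kHz mod fs = 25.42 kHz.
25.42 kHz ≤ fs/2 = 35.28 kHz, appears at 25.42 kHz.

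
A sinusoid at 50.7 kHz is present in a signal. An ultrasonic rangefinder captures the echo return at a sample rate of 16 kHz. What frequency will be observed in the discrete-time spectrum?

50.7 kHz mod fs = 2.7 kHz.
2.7 kHz ≤ fs/2 = 8 kHz, appears at 2.7 kHz.

2.7 kHz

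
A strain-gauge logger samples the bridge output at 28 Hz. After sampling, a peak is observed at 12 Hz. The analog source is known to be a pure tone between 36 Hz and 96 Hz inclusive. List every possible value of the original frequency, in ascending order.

40 Hz, 44 Hz, 68 Hz, 72 Hz, 96 Hz

Frequencies that alias to 12 Hz are k·fs ± 12 Hz for integer k ≥ 0.
k=0: 12 Hz.
k=1: 16 Hz, 40 Hz.
k=2: 44 Hz, 68 Hz.
k=3: 72 Hz, 96 Hz.
k=4: 100 Hz, 124 Hz.
Within [36 Hz, 96 Hz]: 40 Hz, 44 Hz, 68 Hz, 72 Hz, 96 Hz.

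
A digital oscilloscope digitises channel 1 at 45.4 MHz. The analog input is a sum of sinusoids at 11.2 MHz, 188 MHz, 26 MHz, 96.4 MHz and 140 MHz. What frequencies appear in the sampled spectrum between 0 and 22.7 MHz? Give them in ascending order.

fs/2 = 22.7 MHz.
11.2 MHz ≤ fs/2 = 22.7 MHz, passes unchanged.
188 MHz mod fs = 6.4 MHz.
6.4 MHz ≤ fs/2 = 22.7 MHz, appears at 6.4 MHz.
26 MHz > fs/2 = 22.7 MHz, folds to fs − 26 MHz = 19.4 MHz.
96.4 MHz mod fs = 5.6 MHz.
5.6 MHz ≤ fs/2 = 22.7 MHz, appears at 5.6 MHz.
140 MHz mod fs = 3.8 MHz.
3.8 MHz ≤ fs/2 = 22.7 MHz, appears at 3.8 MHz.
Distinct values: {3.8 MHz, 5.6 MHz, 6.4 MHz, 11.2 MHz, 19.4 MHz}.

3.8 MHz, 5.6 MHz, 6.4 MHz, 11.2 MHz, 19.4 MHz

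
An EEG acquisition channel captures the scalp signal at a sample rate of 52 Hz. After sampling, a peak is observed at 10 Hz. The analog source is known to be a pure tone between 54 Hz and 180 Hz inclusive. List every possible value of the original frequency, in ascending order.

Frequencies that alias to 10 Hz are k·fs ± 10 Hz for integer k ≥ 0.
k=0: 10 Hz.
k=1: 42 Hz, 62 Hz.
k=2: 94 Hz, 114 Hz.
k=3: 146 Hz, 166 Hz.
k=4: 198 Hz, 218 Hz.
Within [54 Hz, 180 Hz]: 62 Hz, 94 Hz, 114 Hz, 146 Hz, 166 Hz.

62 Hz, 94 Hz, 114 Hz, 146 Hz, 166 Hz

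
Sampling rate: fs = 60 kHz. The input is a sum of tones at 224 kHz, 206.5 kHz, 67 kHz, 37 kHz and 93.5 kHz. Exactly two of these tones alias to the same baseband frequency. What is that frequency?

26.5 kHz

fs/2 = 30 kHz.
224 kHz mod fs = 44 kHz.
44 kHz > fs/2 = 30 kHz, folds to fs − 44 kHz = 16 kHz.
206.5 kHz mod fs = 26.5 kHz.
26.5 kHz ≤ fs/2 = 30 kHz, appears at 26.5 kHz.
67 kHz mod fs = 7 kHz.
7 kHz ≤ fs/2 = 30 kHz, appears at 7 kHz.
37 kHz > fs/2 = 30 kHz, folds to fs − 37 kHz = 23 kHz.
93.5 kHz mod fs = 33.5 kHz.
33.5 kHz > fs/2 = 30 kHz, folds to fs − 33.5 kHz = 26.5 kHz.
93.5 kHz and 206.5 kHz both map to 26.5 kHz.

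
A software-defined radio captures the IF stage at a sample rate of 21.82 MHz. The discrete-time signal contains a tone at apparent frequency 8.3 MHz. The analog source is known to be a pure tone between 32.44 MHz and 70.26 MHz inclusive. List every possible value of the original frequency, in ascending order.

Frequencies that alias to 8.3 MHz are k·fs ± 8.3 MHz for integer k ≥ 0.
k=0: 8.3 MHz.
k=1: 13.52 MHz, 30.12 MHz.
k=2: 35.34 MHz, 51.94 MHz.
k=3: 57.16 MHz, 73.76 MHz.
k=4: 78.98 MHz, 95.58 MHz.
Within [32.44 MHz, 70.26 MHz]: 35.34 MHz, 51.94 MHz, 57.16 MHz.

35.34 MHz, 51.94 MHz, 57.16 MHz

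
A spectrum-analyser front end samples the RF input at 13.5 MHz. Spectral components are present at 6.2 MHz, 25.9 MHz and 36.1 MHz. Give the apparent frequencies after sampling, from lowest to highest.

1.1 MHz, 4.4 MHz, 6.2 MHz

fs/2 = 6.75 MHz.
6.2 MHz ≤ fs/2 = 6.75 MHz, passes unchanged.
25.9 MHz mod fs = 12.4 MHz.
12.4 MHz > fs/2 = 6.75 MHz, folds to fs − 12.4 MHz = 1.1 MHz.
36.1 MHz mod fs = 9.1 MHz.
9.1 MHz > fs/2 = 6.75 MHz, folds to fs − 9.1 MHz = 4.4 MHz.
Distinct values: {1.1 MHz, 4.4 MHz, 6.2 MHz}.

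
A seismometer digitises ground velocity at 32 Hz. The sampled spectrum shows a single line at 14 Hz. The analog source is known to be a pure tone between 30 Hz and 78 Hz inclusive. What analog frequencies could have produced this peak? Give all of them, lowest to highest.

Frequencies that alias to 14 Hz are k·fs ± 14 Hz for integer k ≥ 0.
k=0: 14 Hz.
k=1: 18 Hz, 46 Hz.
k=2: 50 Hz, 78 Hz.
k=3: 82 Hz, 110 Hz.
Within [30 Hz, 78 Hz]: 46 Hz, 50 Hz, 78 Hz.

46 Hz, 50 Hz, 78 Hz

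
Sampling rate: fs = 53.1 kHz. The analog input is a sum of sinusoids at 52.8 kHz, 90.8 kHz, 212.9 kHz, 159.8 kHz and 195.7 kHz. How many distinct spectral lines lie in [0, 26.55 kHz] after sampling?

fs/2 = 26.55 kHz.
52.8 kHz > fs/2 = 26.55 kHz, folds to fs − 52.8 kHz = 0.3 kHz.
90.8 kHz mod fs = 37.7 kHz.
37.7 kHz > fs/2 = 26.55 kHz, folds to fs − 37.7 kHz = 15.4 kHz.
212.9 kHz mod fs = 0.5 kHz.
0.5 kHz ≤ fs/2 = 26.55 kHz, appears at 0.5 kHz.
159.8 kHz mod fs = 0.5 kHz.
0.5 kHz ≤ fs/2 = 26.55 kHz, appears at 0.5 kHz.
195.7 kHz mod fs = 36.4 kHz.
36.4 kHz > fs/2 = 26.55 kHz, folds to fs − 36.4 kHz = 16.7 kHz.
Distinct values: {0.3 kHz, 0.5 kHz, 15.4 kHz, 16.7 kHz} → 4.

4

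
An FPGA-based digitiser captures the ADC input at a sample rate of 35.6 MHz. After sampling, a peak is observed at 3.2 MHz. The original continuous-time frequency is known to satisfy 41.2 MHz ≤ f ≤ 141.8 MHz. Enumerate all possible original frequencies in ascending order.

68 MHz, 74.4 MHz, 103.6 MHz, 110 MHz, 139.2 MHz

Frequencies that alias to 3.2 MHz are k·fs ± 3.2 MHz for integer k ≥ 0.
k=0: 3.2 MHz.
k=1: 32.4 MHz, 38.8 MHz.
k=2: 68 MHz, 74.4 MHz.
k=3: 103.6 MHz, 110 MHz.
k=4: 139.2 MHz, 145.6 MHz.
k=5: 174.8 MHz, 181.2 MHz.
Within [41.2 MHz, 141.8 MHz]: 68 MHz, 74.4 MHz, 103.6 MHz, 110 MHz, 139.2 MHz.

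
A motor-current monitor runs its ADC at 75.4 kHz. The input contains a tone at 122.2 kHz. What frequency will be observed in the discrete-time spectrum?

122.2 kHz mod fs = 46.8 kHz.
46.8 kHz > fs/2 = 37.7 kHz, folds to fs − 46.8 kHz = 28.6 kHz.

28.6 kHz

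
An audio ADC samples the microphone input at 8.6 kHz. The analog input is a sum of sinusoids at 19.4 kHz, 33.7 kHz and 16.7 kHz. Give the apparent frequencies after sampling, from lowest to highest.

0.5 kHz, 0.7 kHz, 2.2 kHz

fs/2 = 4.3 kHz.
19.4 kHz mod fs = 2.2 kHz.
2.2 kHz ≤ fs/2 = 4.3 kHz, appears at 2.2 kHz.
33.7 kHz mod fs = 7.9 kHz.
7.9 kHz > fs/2 = 4.3 kHz, folds to fs − 7.9 kHz = 0.7 kHz.
16.7 kHz mod fs = 8.1 kHz.
8.1 kHz > fs/2 = 4.3 kHz, folds to fs − 8.1 kHz = 0.5 kHz.
Distinct values: {0.5 kHz, 0.7 kHz, 2.2 kHz}.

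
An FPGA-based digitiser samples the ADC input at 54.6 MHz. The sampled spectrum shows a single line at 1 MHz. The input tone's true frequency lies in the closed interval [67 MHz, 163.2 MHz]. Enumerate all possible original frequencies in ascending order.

108.2 MHz, 110.2 MHz, 162.8 MHz

Frequencies that alias to 1 MHz are k·fs ± 1 MHz for integer k ≥ 0.
k=0: 1 MHz.
k=1: 53.6 MHz, 55.6 MHz.
k=2: 108.2 MHz, 110.2 MHz.
k=3: 162.8 MHz, 164.8 MHz.
k=4: 217.4 MHz, 219.4 MHz.
Within [67 MHz, 163.2 MHz]: 108.2 MHz, 110.2 MHz, 162.8 MHz.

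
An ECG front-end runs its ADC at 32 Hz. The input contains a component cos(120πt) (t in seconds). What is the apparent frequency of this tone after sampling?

ω = 120π rad/s → f = ω/(2π) = 60 Hz.
60 Hz mod fs = 28 Hz.
28 Hz > fs/2 = 16 Hz, folds to fs − 28 Hz = 4 Hz.

4 Hz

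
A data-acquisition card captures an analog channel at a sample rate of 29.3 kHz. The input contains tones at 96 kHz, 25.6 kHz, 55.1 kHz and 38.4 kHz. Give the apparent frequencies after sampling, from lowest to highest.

fs/2 = 14.65 kHz.
96 kHz mod fs = 8.1 kHz.
8.1 kHz ≤ fs/2 = 14.65 kHz, appears at 8.1 kHz.
25.6 kHz > fs/2 = 14.65 kHz, folds to fs − 25.6 kHz = 3.7 kHz.
55.1 kHz mod fs = 25.8 kHz.
25.8 kHz > fs/2 = 14.65 kHz, folds to fs − 25.8 kHz = 3.5 kHz.
38.4 kHz mod fs = 9.1 kHz.
9.1 kHz ≤ fs/2 = 14.65 kHz, appears at 9.1 kHz.
Distinct values: {3.5 kHz, 3.7 kHz, 8.1 kHz, 9.1 kHz}.

3.5 kHz, 3.7 kHz, 8.1 kHz, 9.1 kHz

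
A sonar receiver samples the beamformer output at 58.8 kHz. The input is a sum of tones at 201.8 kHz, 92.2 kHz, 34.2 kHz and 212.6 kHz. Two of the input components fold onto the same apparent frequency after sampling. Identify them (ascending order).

fs/2 = 29.4 kHz.
201.8 kHz mod fs = 25.4 kHz.
25.4 kHz ≤ fs/2 = 29.4 kHz, appears at 25.4 kHz.
92.2 kHz mod fs = 33.4 kHz.
33.4 kHz > fs/2 = 29.4 kHz, folds to fs − 33.4 kHz = 25.4 kHz.
34.2 kHz > fs/2 = 29.4 kHz, folds to fs − 34.2 kHz = 24.6 kHz.
212.6 kHz mod fs = 36.2 kHz.
36.2 kHz > fs/2 = 29.4 kHz, folds to fs − 36.2 kHz = 22.6 kHz.
92.2 kHz and 201.8 kHz both map to 25.4 kHz.

92.2 kHz, 201.8 kHz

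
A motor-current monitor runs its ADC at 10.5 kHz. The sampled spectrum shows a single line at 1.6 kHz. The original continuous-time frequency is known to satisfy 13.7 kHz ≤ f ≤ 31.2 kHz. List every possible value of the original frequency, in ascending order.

Frequencies that alias to 1.6 kHz are k·fs ± 1.6 kHz for integer k ≥ 0.
k=0: 1.6 kHz.
k=1: 8.9 kHz, 12.1 kHz.
k=2: 19.4 kHz, 22.6 kHz.
k=3: 29.9 kHz, 33.1 kHz.
k=4: 40.4 kHz, 43.6 kHz.
Within [13.7 kHz, 31.2 kHz]: 19.4 kHz, 22.6 kHz, 29.9 kHz.

19.4 kHz, 22.6 kHz, 29.9 kHz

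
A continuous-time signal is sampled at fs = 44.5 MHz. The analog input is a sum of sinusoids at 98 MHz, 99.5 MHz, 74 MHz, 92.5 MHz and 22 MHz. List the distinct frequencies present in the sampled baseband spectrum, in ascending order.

fs/2 = 22.25 MHz.
98 MHz mod fs = 9 MHz.
9 MHz ≤ fs/2 = 22.25 MHz, appears at 9 MHz.
99.5 MHz mod fs = 10.5 MHz.
10.5 MHz ≤ fs/2 = 22.25 MHz, appears at 10.5 MHz.
74 MHz mod fs = 29.5 MHz.
29.5 MHz > fs/2 = 22.25 MHz, folds to fs − 29.5 MHz = 15 MHz.
92.5 MHz mod fs = 3.5 MHz.
3.5 MHz ≤ fs/2 = 22.25 MHz, appears at 3.5 MHz.
22 MHz ≤ fs/2 = 22.25 MHz, passes unchanged.
Distinct values: {3.5 MHz, 9 MHz, 10.5 MHz, 15 MHz, 22 MHz}.

3.5 MHz, 9 MHz, 10.5 MHz, 15 MHz, 22 MHz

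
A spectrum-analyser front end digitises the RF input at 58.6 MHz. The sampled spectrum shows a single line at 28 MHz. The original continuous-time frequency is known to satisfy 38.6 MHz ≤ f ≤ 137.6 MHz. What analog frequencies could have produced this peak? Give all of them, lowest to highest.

86.6 MHz, 89.2 MHz

Frequencies that alias to 28 MHz are k·fs ± 28 MHz for integer k ≥ 0.
k=0: 28 MHz.
k=1: 30.6 MHz, 86.6 MHz.
k=2: 89.2 MHz, 145.2 MHz.
k=3: 147.8 MHz, 203.8 MHz.
Within [38.6 MHz, 137.6 MHz]: 86.6 MHz, 89.2 MHz.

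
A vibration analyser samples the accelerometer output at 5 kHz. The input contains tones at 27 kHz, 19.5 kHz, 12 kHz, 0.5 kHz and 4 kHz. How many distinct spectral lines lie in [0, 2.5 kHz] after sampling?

fs/2 = 2.5 kHz.
27 kHz mod fs = 2 kHz.
2 kHz ≤ fs/2 = 2.5 kHz, appears at 2 kHz.
19.5 kHz mod fs = 4.5 kHz.
4.5 kHz > fs/2 = 2.5 kHz, folds to fs − 4.5 kHz = 0.5 kHz.
12 kHz mod fs = 2 kHz.
2 kHz ≤ fs/2 = 2.5 kHz, appears at 2 kHz.
0.5 kHz ≤ fs/2 = 2.5 kHz, passes unchanged.
4 kHz > fs/2 = 2.5 kHz, folds to fs − 4 kHz = 1 kHz.
Distinct values: {0.5 kHz, 1 kHz, 2 kHz} → 3.

3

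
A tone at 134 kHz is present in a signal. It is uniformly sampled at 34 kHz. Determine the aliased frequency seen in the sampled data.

134 kHz mod fs = 32 kHz.
32 kHz > fs/2 = 17 kHz, folds to fs − 32 kHz = 2 kHz.

2 kHz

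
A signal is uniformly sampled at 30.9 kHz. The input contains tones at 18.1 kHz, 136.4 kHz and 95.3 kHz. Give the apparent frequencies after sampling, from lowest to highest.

fs/2 = 15.45 kHz.
18.1 kHz > fs/2 = 15.45 kHz, folds to fs − 18.1 kHz = 12.8 kHz.
136.4 kHz mod fs = 12.8 kHz.
12.8 kHz ≤ fs/2 = 15.45 kHz, appears at 12.8 kHz.
95.3 kHz mod fs = 2.6 kHz.
2.6 kHz ≤ fs/2 = 15.45 kHz, appears at 2.6 kHz.
Distinct values: {2.6 kHz, 12.8 kHz}.

2.6 kHz, 12.8 kHz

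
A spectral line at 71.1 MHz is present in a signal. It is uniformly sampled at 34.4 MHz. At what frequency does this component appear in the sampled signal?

71.1 MHz mod fs = 2.3 MHz.
2.3 MHz ≤ fs/2 = 17.2 MHz, appears at 2.3 MHz.

2.3 MHz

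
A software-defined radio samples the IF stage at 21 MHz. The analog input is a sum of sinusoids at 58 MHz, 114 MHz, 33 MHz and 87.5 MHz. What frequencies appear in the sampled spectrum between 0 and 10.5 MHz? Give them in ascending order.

3.5 MHz, 5 MHz, 9 MHz

fs/2 = 10.5 MHz.
58 MHz mod fs = 16 MHz.
16 MHz > fs/2 = 10.5 MHz, folds to fs − 16 MHz = 5 MHz.
114 MHz mod fs = 9 MHz.
9 MHz ≤ fs/2 = 10.5 MHz, appears at 9 MHz.
33 MHz mod fs = 12 MHz.
12 MHz > fs/2 = 10.5 MHz, folds to fs − 12 MHz = 9 MHz.
87.5 MHz mod fs = 3.5 MHz.
3.5 MHz ≤ fs/2 = 10.5 MHz, appears at 3.5 MHz.
Distinct values: {3.5 MHz, 5 MHz, 9 MHz}.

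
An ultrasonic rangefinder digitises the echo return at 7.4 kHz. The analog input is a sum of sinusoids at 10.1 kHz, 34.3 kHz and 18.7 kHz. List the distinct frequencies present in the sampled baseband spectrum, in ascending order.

2.7 kHz, 3.5 kHz

fs/2 = 3.7 kHz.
10.1 kHz mod fs = 2.7 kHz.
2.7 kHz ≤ fs/2 = 3.7 kHz, appears at 2.7 kHz.
34.3 kHz mod fs = 4.7 kHz.
4.7 kHz > fs/2 = 3.7 kHz, folds to fs − 4.7 kHz = 2.7 kHz.
18.7 kHz mod fs = 3.9 kHz.
3.9 kHz > fs/2 = 3.7 kHz, folds to fs − 3.9 kHz = 3.5 kHz.
Distinct values: {2.7 kHz, 3.5 kHz}.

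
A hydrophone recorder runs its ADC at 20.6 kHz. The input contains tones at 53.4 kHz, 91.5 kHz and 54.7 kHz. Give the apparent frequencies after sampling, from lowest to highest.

fs/2 = 10.3 kHz.
53.4 kHz mod fs = 12.2 kHz.
12.2 kHz > fs/2 = 10.3 kHz, folds to fs − 12.2 kHz = 8.4 kHz.
91.5 kHz mod fs = 9.1 kHz.
9.1 kHz ≤ fs/2 = 10.3 kHz, appears at 9.1 kHz.
54.7 kHz mod fs = 13.5 kHz.
13.5 kHz > fs/2 = 10.3 kHz, folds to fs − 13.5 kHz = 7.1 kHz.
Distinct values: {7.1 kHz, 8.4 kHz, 9.1 kHz}.

7.1 kHz, 8.4 kHz, 9.1 kHz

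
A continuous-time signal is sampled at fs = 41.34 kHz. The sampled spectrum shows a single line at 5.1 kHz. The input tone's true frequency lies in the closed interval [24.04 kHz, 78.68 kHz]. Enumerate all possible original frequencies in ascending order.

Frequencies that alias to 5.1 kHz are k·fs ± 5.1 kHz for integer k ≥ 0.
k=0: 5.1 kHz.
k=1: 36.24 kHz, 46.44 kHz.
k=2: 77.58 kHz, 87.78 kHz.
k=3: 118.92 kHz, 129.12 kHz.
Within [24.04 kHz, 78.68 kHz]: 36.24 kHz, 46.44 kHz, 77.58 kHz.

36.24 kHz, 46.44 kHz, 77.58 kHz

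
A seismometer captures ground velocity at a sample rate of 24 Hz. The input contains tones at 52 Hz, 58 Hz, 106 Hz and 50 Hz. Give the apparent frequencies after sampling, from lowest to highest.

fs/2 = 12 Hz.
52 Hz mod fs = 4 Hz.
4 Hz ≤ fs/2 = 12 Hz, appears at 4 Hz.
58 Hz mod fs = 10 Hz.
10 Hz ≤ fs/2 = 12 Hz, appears at 10 Hz.
106 Hz mod fs = 10 Hz.
10 Hz ≤ fs/2 = 12 Hz, appears at 10 Hz.
50 Hz mod fs = 2 Hz.
2 Hz ≤ fs/2 = 12 Hz, appears at 2 Hz.
Distinct values: {2 Hz, 4 Hz, 10 Hz}.

2 Hz, 4 Hz, 10 Hz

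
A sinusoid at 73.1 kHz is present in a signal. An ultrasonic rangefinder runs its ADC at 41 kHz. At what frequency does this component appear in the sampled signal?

8.9 kHz

73.1 kHz mod fs = 32.1 kHz.
32.1 kHz > fs/2 = 20.5 kHz, folds to fs − 32.1 kHz = 8.9 kHz.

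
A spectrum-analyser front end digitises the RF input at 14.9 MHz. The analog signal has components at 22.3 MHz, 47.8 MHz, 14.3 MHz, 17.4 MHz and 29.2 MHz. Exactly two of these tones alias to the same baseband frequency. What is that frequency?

0.6 MHz

fs/2 = 7.45 MHz.
22.3 MHz mod fs = 7.4 MHz.
7.4 MHz ≤ fs/2 = 7.45 MHz, appears at 7.4 MHz.
47.8 MHz mod fs = 3.1 MHz.
3.1 MHz ≤ fs/2 = 7.45 MHz, appears at 3.1 MHz.
14.3 MHz > fs/2 = 7.45 MHz, folds to fs − 14.3 MHz = 0.6 MHz.
17.4 MHz mod fs = 2.5 MHz.
2.5 MHz ≤ fs/2 = 7.45 MHz, appears at 2.5 MHz.
29.2 MHz mod fs = 14.3 MHz.
14.3 MHz > fs/2 = 7.45 MHz, folds to fs − 14.3 MHz = 0.6 MHz.
14.3 MHz and 29.2 MHz both map to 0.6 MHz.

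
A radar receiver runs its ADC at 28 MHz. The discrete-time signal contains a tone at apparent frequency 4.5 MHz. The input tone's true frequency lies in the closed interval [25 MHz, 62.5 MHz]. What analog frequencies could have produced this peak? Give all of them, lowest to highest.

Frequencies that alias to 4.5 MHz are k·fs ± 4.5 MHz for integer k ≥ 0.
k=0: 4.5 MHz.
k=1: 23.5 MHz, 32.5 MHz.
k=2: 51.5 MHz, 60.5 MHz.
k=3: 79.5 MHz, 88.5 MHz.
Within [25 MHz, 62.5 MHz]: 32.5 MHz, 51.5 MHz, 60.5 MHz.

32.5 MHz, 51.5 MHz, 60.5 MHz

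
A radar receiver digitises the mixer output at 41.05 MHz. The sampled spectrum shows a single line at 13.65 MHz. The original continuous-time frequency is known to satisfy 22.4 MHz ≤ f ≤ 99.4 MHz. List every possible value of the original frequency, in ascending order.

27.4 MHz, 54.7 MHz, 68.45 MHz, 95.75 MHz

Frequencies that alias to 13.65 MHz are k·fs ± 13.65 MHz for integer k ≥ 0.
k=0: 13.65 MHz.
k=1: 27.4 MHz, 54.7 MHz.
k=2: 68.45 MHz, 95.75 MHz.
k=3: 109.5 MHz, 136.8 MHz.
Within [22.4 MHz, 99.4 MHz]: 27.4 MHz, 54.7 MHz, 68.45 MHz, 95.75 MHz.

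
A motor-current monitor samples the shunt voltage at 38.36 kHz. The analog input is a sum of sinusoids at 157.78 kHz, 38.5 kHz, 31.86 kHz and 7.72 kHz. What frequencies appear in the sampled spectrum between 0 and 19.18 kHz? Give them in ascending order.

0.14 kHz, 4.34 kHz, 6.5 kHz, 7.72 kHz

fs/2 = 19.18 kHz.
157.78 kHz mod fs = 4.34 kHz.
4.34 kHz ≤ fs/2 = 19.18 kHz, appears at 4.34 kHz.
38.5 kHz mod fs = 0.14 kHz.
0.14 kHz ≤ fs/2 = 19.18 kHz, appears at 0.14 kHz.
31.86 kHz > fs/2 = 19.18 kHz, folds to fs − 31.86 kHz = 6.5 kHz.
7.72 kHz ≤ fs/2 = 19.18 kHz, passes unchanged.
Distinct values: {0.14 kHz, 4.34 kHz, 6.5 kHz, 7.72 kHz}.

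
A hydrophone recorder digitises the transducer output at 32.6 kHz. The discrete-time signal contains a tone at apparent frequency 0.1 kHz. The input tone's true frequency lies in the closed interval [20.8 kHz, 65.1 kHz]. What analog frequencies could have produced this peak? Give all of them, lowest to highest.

Frequencies that alias to 0.1 kHz are k·fs ± 0.1 kHz for integer k ≥ 0.
k=0: 0.1 kHz.
k=1: 32.5 kHz, 32.7 kHz.
k=2: 65.1 kHz, 65.3 kHz.
k=3: 97.7 kHz, 97.9 kHz.
Within [20.8 kHz, 65.1 kHz]: 32.5 kHz, 32.7 kHz, 65.1 kHz.

32.5 kHz, 32.7 kHz, 65.1 kHz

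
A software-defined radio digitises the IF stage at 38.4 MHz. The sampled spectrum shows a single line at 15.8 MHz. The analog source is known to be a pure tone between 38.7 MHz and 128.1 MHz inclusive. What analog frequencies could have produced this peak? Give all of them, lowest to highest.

Frequencies that alias to 15.8 MHz are k·fs ± 15.8 MHz for integer k ≥ 0.
k=0: 15.8 MHz.
k=1: 22.6 MHz, 54.2 MHz.
k=2: 61 MHz, 92.6 MHz.
k=3: 99.4 MHz, 131 MHz.
k=4: 137.8 MHz, 169.4 MHz.
Within [38.7 MHz, 128.1 MHz]: 54.2 MHz, 61 MHz, 92.6 MHz, 99.4 MHz.

54.2 MHz, 61 MHz, 92.6 MHz, 99.4 MHz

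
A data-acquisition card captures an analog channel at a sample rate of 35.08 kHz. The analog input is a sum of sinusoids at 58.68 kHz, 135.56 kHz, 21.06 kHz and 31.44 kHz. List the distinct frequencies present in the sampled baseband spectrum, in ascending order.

fs/2 = 17.54 kHz.
58.68 kHz mod fs = 23.6 kHz.
23.6 kHz > fs/2 = 17.54 kHz, folds to fs − 23.6 kHz = 11.48 kHz.
135.56 kHz mod fs = 30.32 kHz.
30.32 kHz > fs/2 = 17.54 kHz, folds to fs − 30.32 kHz = 4.76 kHz.
21.06 kHz > fs/2 = 17.54 kHz, folds to fs − 21.06 kHz = 14.02 kHz.
31.44 kHz > fs/2 = 17.54 kHz, folds to fs − 31.44 kHz = 3.64 kHz.
Distinct values: {3.64 kHz, 4.76 kHz, 11.48 kHz, 14.02 kHz}.

3.64 kHz, 4.76 kHz, 11.48 kHz, 14.02 kHz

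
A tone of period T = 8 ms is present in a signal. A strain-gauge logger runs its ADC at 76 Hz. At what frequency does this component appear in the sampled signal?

27 Hz

T = 8 ms → f = 1/T = 125 Hz.
125 Hz mod fs = 49 Hz.
49 Hz > fs/2 = 38 Hz, folds to fs − 49 Hz = 27 Hz.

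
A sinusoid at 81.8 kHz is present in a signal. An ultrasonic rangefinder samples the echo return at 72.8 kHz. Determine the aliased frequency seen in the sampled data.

81.8 kHz mod fs = 9 kHz.
9 kHz ≤ fs/2 = 36.4 kHz, appears at 9 kHz.

9 kHz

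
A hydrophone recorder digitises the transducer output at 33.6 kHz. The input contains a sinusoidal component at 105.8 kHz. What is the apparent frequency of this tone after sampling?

5 kHz

105.8 kHz mod fs = 5 kHz.
5 kHz ≤ fs/2 = 16.8 kHz, appears at 5 kHz.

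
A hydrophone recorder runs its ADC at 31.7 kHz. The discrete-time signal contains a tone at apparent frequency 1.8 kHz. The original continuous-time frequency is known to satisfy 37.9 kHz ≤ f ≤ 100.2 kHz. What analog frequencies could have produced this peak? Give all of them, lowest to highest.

61.6 kHz, 65.2 kHz, 93.3 kHz, 96.9 kHz

Frequencies that alias to 1.8 kHz are k·fs ± 1.8 kHz for integer k ≥ 0.
k=0: 1.8 kHz.
k=1: 29.9 kHz, 33.5 kHz.
k=2: 61.6 kHz, 65.2 kHz.
k=3: 93.3 kHz, 96.9 kHz.
k=4: 125 kHz, 128.6 kHz.
Within [37.9 kHz, 100.2 kHz]: 61.6 kHz, 65.2 kHz, 93.3 kHz, 96.9 kHz.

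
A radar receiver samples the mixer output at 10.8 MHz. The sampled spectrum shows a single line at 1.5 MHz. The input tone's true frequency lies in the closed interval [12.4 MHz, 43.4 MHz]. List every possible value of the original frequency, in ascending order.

20.1 MHz, 23.1 MHz, 30.9 MHz, 33.9 MHz, 41.7 MHz

Frequencies that alias to 1.5 MHz are k·fs ± 1.5 MHz for integer k ≥ 0.
k=0: 1.5 MHz.
k=1: 9.3 MHz, 12.3 MHz.
k=2: 20.1 MHz, 23.1 MHz.
k=3: 30.9 MHz, 33.9 MHz.
k=4: 41.7 MHz, 44.7 MHz.
k=5: 52.5 MHz, 55.5 MHz.
Within [12.4 MHz, 43.4 MHz]: 20.1 MHz, 23.1 MHz, 30.9 MHz, 33.9 MHz, 41.7 MHz.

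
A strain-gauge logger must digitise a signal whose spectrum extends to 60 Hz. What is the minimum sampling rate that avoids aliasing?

120 Hz

Nyquist rate = 2 × 60 Hz = 120 Hz.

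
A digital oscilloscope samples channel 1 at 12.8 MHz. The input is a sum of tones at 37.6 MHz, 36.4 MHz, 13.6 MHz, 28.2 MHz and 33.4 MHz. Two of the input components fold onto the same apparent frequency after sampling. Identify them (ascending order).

fs/2 = 6.4 MHz.
37.6 MHz mod fs = 12 MHz.
12 MHz > fs/2 = 6.4 MHz, folds to fs − 12 MHz = 0.8 MHz.
36.4 MHz mod fs = 10.8 MHz.
10.8 MHz > fs/2 = 6.4 MHz, folds to fs − 10.8 MHz = 2 MHz.
13.6 MHz mod fs = 0.8 MHz.
0.8 MHz ≤ fs/2 = 6.4 MHz, appears at 0.8 MHz.
28.2 MHz mod fs = 2.6 MHz.
2.6 MHz ≤ fs/2 = 6.4 MHz, appears at 2.6 MHz.
33.4 MHz mod fs = 7.8 MHz.
7.8 MHz > fs/2 = 6.4 MHz, folds to fs − 7.8 MHz = 5 MHz.
13.6 MHz and 37.6 MHz both map to 0.8 MHz.

13.6 MHz, 37.6 MHz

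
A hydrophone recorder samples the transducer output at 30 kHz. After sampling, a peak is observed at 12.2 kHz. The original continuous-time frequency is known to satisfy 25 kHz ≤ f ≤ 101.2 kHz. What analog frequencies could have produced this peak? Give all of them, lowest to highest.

42.2 kHz, 47.8 kHz, 72.2 kHz, 77.8 kHz

Frequencies that alias to 12.2 kHz are k·fs ± 12.2 kHz for integer k ≥ 0.
k=0: 12.2 kHz.
k=1: 17.8 kHz, 42.2 kHz.
k=2: 47.8 kHz, 72.2 kHz.
k=3: 77.8 kHz, 102.2 kHz.
k=4: 107.8 kHz, 132.2 kHz.
Within [25 kHz, 101.2 kHz]: 42.2 kHz, 47.8 kHz, 72.2 kHz, 77.8 kHz.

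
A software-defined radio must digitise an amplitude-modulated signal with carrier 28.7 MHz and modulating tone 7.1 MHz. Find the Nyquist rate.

AM sidebands sit at fc ± fm = 21.6 MHz and 35.8 MHz.
Highest-frequency component: 35.8 MHz.
Nyquist rate = 2 × 35.8 MHz = 71.6 MHz.

71.6 MHz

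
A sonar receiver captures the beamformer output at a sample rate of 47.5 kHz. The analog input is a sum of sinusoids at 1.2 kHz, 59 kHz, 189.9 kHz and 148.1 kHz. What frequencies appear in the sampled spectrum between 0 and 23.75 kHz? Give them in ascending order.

fs/2 = 23.75 kHz.
1.2 kHz ≤ fs/2 = 23.75 kHz, passes unchanged.
59 kHz mod fs = 11.5 kHz.
11.5 kHz ≤ fs/2 = 23.75 kHz, appears at 11.5 kHz.
189.9 kHz mod fs = 47.4 kHz.
47.4 kHz > fs/2 = 23.75 kHz, folds to fs − 47.4 kHz = 0.1 kHz.
148.1 kHz mod fs = 5.6 kHz.
5.6 kHz ≤ fs/2 = 23.75 kHz, appears at 5.6 kHz.
Distinct values: {0.1 kHz, 1.2 kHz, 5.6 kHz, 11.5 kHz}.

0.1 kHz, 1.2 kHz, 5.6 kHz, 11.5 kHz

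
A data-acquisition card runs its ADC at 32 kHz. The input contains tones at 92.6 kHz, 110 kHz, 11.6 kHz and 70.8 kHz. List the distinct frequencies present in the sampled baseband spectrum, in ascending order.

3.4 kHz, 6.8 kHz, 11.6 kHz, 14 kHz

fs/2 = 16 kHz.
92.6 kHz mod fs = 28.6 kHz.
28.6 kHz > fs/2 = 16 kHz, folds to fs − 28.6 kHz = 3.4 kHz.
110 kHz mod fs = 14 kHz.
14 kHz ≤ fs/2 = 16 kHz, appears at 14 kHz.
11.6 kHz ≤ fs/2 = 16 kHz, passes unchanged.
70.8 kHz mod fs = 6.8 kHz.
6.8 kHz ≤ fs/2 = 16 kHz, appears at 6.8 kHz.
Distinct values: {3.4 kHz, 6.8 kHz, 11.6 kHz, 14 kHz}.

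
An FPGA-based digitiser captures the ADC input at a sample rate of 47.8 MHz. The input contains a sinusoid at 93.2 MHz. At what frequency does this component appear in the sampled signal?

93.2 MHz mod fs = 45.4 MHz.
45.4 MHz > fs/2 = 23.9 MHz, folds to fs − 45.4 MHz = 2.4 MHz.

2.4 MHz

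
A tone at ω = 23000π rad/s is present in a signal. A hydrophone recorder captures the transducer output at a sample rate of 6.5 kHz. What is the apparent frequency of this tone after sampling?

1.5 kHz

ω = 23000π rad/s → f = ω/(2π) = 11500 Hz = 11.5 kHz.
11.5 kHz mod fs = 5 kHz.
5 kHz > fs/2 = 3.25 kHz, folds to fs − 5 kHz = 1.5 kHz.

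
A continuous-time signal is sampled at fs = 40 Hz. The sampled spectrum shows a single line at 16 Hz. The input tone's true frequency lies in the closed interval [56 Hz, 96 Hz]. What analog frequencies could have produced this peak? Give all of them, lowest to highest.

Frequencies that alias to 16 Hz are k·fs ± 16 Hz for integer k ≥ 0.
k=0: 16 Hz.
k=1: 24 Hz, 56 Hz.
k=2: 64 Hz, 96 Hz.
k=3: 104 Hz, 136 Hz.
Within [56 Hz, 96 Hz]: 56 Hz, 64 Hz, 96 Hz.

56 Hz, 64 Hz, 96 Hz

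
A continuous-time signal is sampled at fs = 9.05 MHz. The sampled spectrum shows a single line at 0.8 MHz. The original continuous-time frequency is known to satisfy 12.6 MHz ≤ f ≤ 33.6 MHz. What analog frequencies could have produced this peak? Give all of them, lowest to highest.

17.3 MHz, 18.9 MHz, 26.35 MHz, 27.95 MHz

Frequencies that alias to 0.8 MHz are k·fs ± 0.8 MHz for integer k ≥ 0.
k=0: 0.8 MHz.
k=1: 8.25 MHz, 9.85 MHz.
k=2: 17.3 MHz, 18.9 MHz.
k=3: 26.35 MHz, 27.95 MHz.
k=4: 35.4 MHz, 37 MHz.
Within [12.6 MHz, 33.6 MHz]: 17.3 MHz, 18.9 MHz, 26.35 MHz, 27.95 MHz.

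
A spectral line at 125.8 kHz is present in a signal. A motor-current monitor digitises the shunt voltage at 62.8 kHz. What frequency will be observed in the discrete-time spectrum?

125.8 kHz mod fs = 0.2 kHz.
0.2 kHz ≤ fs/2 = 31.4 kHz, appears at 0.2 kHz.

0.2 kHz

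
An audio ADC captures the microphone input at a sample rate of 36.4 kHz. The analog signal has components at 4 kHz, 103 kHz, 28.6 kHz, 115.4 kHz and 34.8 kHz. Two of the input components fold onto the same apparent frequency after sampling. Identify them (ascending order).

fs/2 = 18.2 kHz.
4 kHz ≤ fs/2 = 18.2 kHz, passes unchanged.
103 kHz mod fs = 30.2 kHz.
30.2 kHz > fs/2 = 18.2 kHz, folds to fs − 30.2 kHz = 6.2 kHz.
28.6 kHz > fs/2 = 18.2 kHz, folds to fs − 28.6 kHz = 7.8 kHz.
115.4 kHz mod fs = 6.2 kHz.
6.2 kHz ≤ fs/2 = 18.2 kHz, appears at 6.2 kHz.
34.8 kHz > fs/2 = 18.2 kHz, folds to fs − 34.8 kHz = 1.6 kHz.
103 kHz and 115.4 kHz both map to 6.2 kHz.

103 kHz, 115.4 kHz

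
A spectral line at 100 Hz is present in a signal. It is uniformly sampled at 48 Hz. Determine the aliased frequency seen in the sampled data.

100 Hz mod fs = 4 Hz.
4 Hz ≤ fs/2 = 24 Hz, appears at 4 Hz.

4 Hz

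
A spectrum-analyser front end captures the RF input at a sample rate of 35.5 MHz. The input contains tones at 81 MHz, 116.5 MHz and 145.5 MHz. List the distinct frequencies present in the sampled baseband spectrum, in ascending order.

3.5 MHz, 10 MHz

fs/2 = 17.75 MHz.
81 MHz mod fs = 10 MHz.
10 MHz ≤ fs/2 = 17.75 MHz, appears at 10 MHz.
116.5 MHz mod fs = 10 MHz.
10 MHz ≤ fs/2 = 17.75 MHz, appears at 10 MHz.
145.5 MHz mod fs = 3.5 MHz.
3.5 MHz ≤ fs/2 = 17.75 MHz, appears at 3.5 MHz.
Distinct values: {3.5 MHz, 10 MHz}.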